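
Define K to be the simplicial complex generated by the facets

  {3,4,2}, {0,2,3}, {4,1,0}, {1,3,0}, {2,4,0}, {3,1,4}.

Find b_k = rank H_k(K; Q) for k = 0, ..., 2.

b_0 = 1, b_1 = 0, b_2 = 1.

We work with the vertex ordering 0 < 1 < 2 < 3 < 4. The simplices of K, each written with vertices in increasing order, are:

  0-simplices (5): [0], [1], [2], [3], [4]
  1-simplices (9): [0,1], [0,2], [0,3], [0,4], [1,3], [1,4], [2,3], [2,4], [3,4]
  2-simplices (6): [0,1,3], [0,1,4], [0,2,3], [0,2,4], [1,3,4], [2,3,4]

giving chain groups C_0 ≅ Z^5, C_1 ≅ Z^9, C_2 ≅ Z^6.

Boundary ∂_1: C_1 → C_0 is given by ∂[p,q] = [q] − [p]. For instance
  ∂[2,3] = [3] − [2].
The resulting 5×9 matrix has rank 4, and its Smith normal form has invariant factors (1,1,1,1).

The boundary map ∂_2: C_2 → C_1 sends each 2-simplex [p,q,r] to [q,r] − [p,r] + [p,q]. For instance
  ∂[0,2,3] = [2,3] − [0,3] + [0,2],
  ∂[0,1,3] = [1,3] − [0,3] + [0,1].
This gives a 9×6 integer matrix of rank 5; reducing to Smith normal form yields diagonal entries (1,1,1,1,1).

Reading off H_k = ker ∂_k / im ∂_{k+1}:

  H_0: rank C_0 − rank ∂_1 = 5 − 4 = 1, and the invariant factors of ∂_1 are all 1, so H_0 ≅ Z.
  H_1: rank ker ∂_1 − rank ∂_2 = (9 − 4) − 5 = 0, and the invariant factors of ∂_2 are all 1, so H_1 ≅ 0.
  H_2: rank ker ∂_2 − rank ∂_3 = (6 − 5) − 0 = 1, and there is no ∂_3, so H_2 ≅ Z.

(K is a triangulation of the 2-sphere S^2.)

Hence the Betti numbers are b_0 = 1, b_1 = 0, b_2 = 1.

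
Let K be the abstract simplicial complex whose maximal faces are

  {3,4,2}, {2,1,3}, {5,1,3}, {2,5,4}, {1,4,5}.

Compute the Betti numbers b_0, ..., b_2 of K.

Order the vertices as 1 < 2 < 3 < 4 < 5. Listing each simplex with vertices in this order, K has dimension 2 with simplices:

  0-simplices (5): [1], [2], [3], [4], [5]
  1-simplices (10): [1,2], [1,3], [1,4], [1,5], [2,3], [2,4], [2,5], [3,4], [3,5], [4,5]
  2-simplices (5): [1,2,3], [1,3,5], [1,4,5], [2,3,4], [2,4,5]

giving chain groups C_0 ≅ Z^5, C_1 ≅ Z^10, C_2 ≅ Z^5.

The boundary map ∂_1: C_1 → C_0 sends each edge [p,q] (with p < q) to q − p. For instance
  ∂[1,4] = [4] − [1].
As a 5×10 matrix over Z this has rank 4, with invariant factors (1,1,1,1).

∂_2: C_2 → C_1 acts by ∂[p,q,r] = [q,r] − [p,r] + [p,q]. For instance
  ∂[1,2,3] = [2,3] − [1,3] + [1,2],
  ∂[2,4,5] = [4,5] − [2,5] + [2,4].
As a 10×5 matrix over Z this has rank 5, with invariant factors (1,1,1,1,1).

Reading off H_k = ker ∂_k / im ∂_{k+1}:

  H_0: rank C_0 − rank ∂_1 = 5 − 4 = 1, and the invariant factors of ∂_1 are all 1, so H_0 = Z.
  H_1: rank ker ∂_1 − rank ∂_2 = (10 − 4) − 5 = 1, and the invariant factors of ∂_2 are all 1, so H_1 = Z.
  H_2: rank ker ∂_2 − rank ∂_3 = (5 − 5) − 0 = 0, and there is no ∂_3, so H_2 = 0.

As a check, the Euler characteristic is 5 − 10 + 5 = 0, which agrees with 1 − 1 + 0 = 0.
(K is a triangulation of the Möbius band.)

Hence the Betti numbers are b_0 = 1, b_1 = 1, b_2 = 0.

b_0 = 1, b_1 = 1, b_2 = 0.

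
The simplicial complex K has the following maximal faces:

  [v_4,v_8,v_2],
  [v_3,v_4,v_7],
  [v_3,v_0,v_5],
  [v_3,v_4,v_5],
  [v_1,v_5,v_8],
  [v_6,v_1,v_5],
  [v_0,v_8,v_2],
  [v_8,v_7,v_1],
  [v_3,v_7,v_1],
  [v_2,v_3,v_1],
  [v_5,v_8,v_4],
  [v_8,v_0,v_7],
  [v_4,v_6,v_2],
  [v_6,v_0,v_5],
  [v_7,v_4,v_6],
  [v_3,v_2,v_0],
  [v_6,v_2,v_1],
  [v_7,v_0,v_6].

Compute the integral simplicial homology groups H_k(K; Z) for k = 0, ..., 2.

Fix the vertex order v_0 < v_1 < v_2 < v_3 < v_4 < v_5 < v_6 < v_7 < v_8 and write every simplex with vertices in increasing order. Then dim K = 2 and the simplices of K are:

  0-simplices (9): [v_0], [v_1], [v_2], [v_3], [v_4], [v_5], [v_6], [v_7], [v_8]
  1-simplices (27): (27 of them)
  2-simplices (18): (18 of them)

Hence C_0 ≅ Z^9, C_1 ≅ Z^27, C_2 ≅ Z^18.

The boundary map ∂_1: C_1 → C_0 sends each edge [p,q] (with p < q) to q − p. For instance
  ∂[v_0,v_3] = [v_3] − [v_0].
The resulting 9×27 matrix has rank 8, and its Smith normal form has invariant factors (1,1,1,1,1,1,1,1).

∂_2: C_2 → C_1 sends each 2-simplex [p,q,r] to [q,r] − [p,r] + [p,q]. For instance
  ∂[v_0,v_7,v_8] = [v_7,v_8] − [v_0,v_8] + [v_0,v_7],
  ∂[v_2,v_4,v_6] = [v_4,v_6] − [v_2,v_6] + [v_2,v_4].
As a 27×18 matrix over Z this has rank 17, with invariant factors (1,1,1,1,1,1,1,1,1,1,1,1,1,1,1,1,1).

Reading off H_k = ker ∂_k / im ∂_{k+1}:

  H_0: rank C_0 − rank ∂_1 = 9 − 8 = 1, and the invariant factors of ∂_1 are all 1, so H_0 ≅ Z.
  H_1: rank ker ∂_1 − rank ∂_2 = (27 − 8) − 17 = 2, and the invariant factors of ∂_2 are all 1, so H_1 ≅ Z^2.
  H_2: rank ker ∂_2 − rank ∂_3 = (18 − 17) − 0 = 1, and there is no ∂_3, so H_2 ≅ Z.

As a check, the Euler characteristic is 9 − 27 + 18 = 0, which agrees with 1 − 2 + 1 = 0.
(K is a triangulation of the torus T^2.)

H_0 = Z,  H_1 = Z^2,  H_2 = Z.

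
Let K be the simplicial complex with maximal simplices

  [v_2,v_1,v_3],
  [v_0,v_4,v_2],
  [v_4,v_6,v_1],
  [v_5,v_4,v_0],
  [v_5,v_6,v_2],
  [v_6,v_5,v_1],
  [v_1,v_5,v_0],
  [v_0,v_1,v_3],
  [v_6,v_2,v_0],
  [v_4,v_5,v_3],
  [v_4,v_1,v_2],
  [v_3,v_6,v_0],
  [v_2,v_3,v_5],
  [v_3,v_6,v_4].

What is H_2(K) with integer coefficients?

H_2 ≅ Z.

K has 7 vertices, 21 edges, 14 triangles.
rank ∂_2 = 13, rank ∂_3 = 0 ⇒ b_2 = 14 − 13 − 0 = 1. So H_2 ≅ Z.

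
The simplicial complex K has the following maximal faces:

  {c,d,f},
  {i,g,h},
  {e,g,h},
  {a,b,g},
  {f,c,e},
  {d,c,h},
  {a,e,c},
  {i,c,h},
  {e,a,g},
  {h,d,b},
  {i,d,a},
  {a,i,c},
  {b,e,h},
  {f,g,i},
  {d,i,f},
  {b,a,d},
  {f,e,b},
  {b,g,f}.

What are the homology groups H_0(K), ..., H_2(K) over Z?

K has 9 vertices, 27 edges, 18 triangles.
rank ∂_0 = 0, rank ∂_1 = 8 ⇒ b_0 = 9 − 0 − 8 = 1; all invariant factors of ∂_1 are 1 so no torsion. So H_0 ≅ Z.
rank ∂_1 = 8, rank ∂_2 = 18 ⇒ b_1 = 27 − 8 − 18 = 1; ∂_2 has invariant factor(s) [2] giving torsion. So H_1 ≅ Z ⊕ Z/2.
rank ∂_2 = 18, rank ∂_3 = 0 ⇒ b_2 = 18 − 18 − 0 = 0. So H_2 ≅ 0.

H_0 ≅ Z,  H_1 ≅ Z ⊕ Z/2,  H_2 = 0.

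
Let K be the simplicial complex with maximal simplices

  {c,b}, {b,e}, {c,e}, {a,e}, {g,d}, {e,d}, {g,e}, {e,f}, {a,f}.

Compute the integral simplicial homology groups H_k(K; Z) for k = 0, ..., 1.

K has 7 vertices, 9 edges.
rank ∂_0 = 0, rank ∂_1 = 6 ⇒ b_0 = 7 − 0 − 6 = 1; all invariant factors of ∂_1 are 1 so no torsion. So H_0 = Z.
rank ∂_1 = 6, rank ∂_2 = 0 ⇒ b_1 = 9 − 6 − 0 = 3. So H_1 = Z^3.

H_0 ≅ Z,  H_1 ≅ Z^3.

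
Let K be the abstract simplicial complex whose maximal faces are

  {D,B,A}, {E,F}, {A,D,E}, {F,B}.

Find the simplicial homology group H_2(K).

H_2 = 0.

K has 5 vertices, 7 edges, 2 triangles.
rank ∂_2 = 2, rank ∂_3 = 0 ⇒ b_2 = 2 − 2 − 0 = 0. So H_2 ≅ 0.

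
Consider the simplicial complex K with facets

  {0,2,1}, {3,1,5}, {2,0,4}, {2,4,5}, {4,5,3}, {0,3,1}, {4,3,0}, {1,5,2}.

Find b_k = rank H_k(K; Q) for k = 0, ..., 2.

Fix the vertex order 0 < 1 < 2 < 3 < 4 < 5 and write every simplex with vertices in increasing order. Then dim K = 2 and the simplices of K are:

  0-simplices (6): [0], [1], [2], [3], [4], [5]
  1-simplices (12): [0,1], [0,2], [0,3], [0,4], [1,2], [1,3], [1,5], [2,4], [2,5], [3,4], [3,5], [4,5]
  2-simplices (8): [0,1,2], [0,1,3], [0,2,4], [0,3,4], [1,2,5], [1,3,5], [2,4,5], [3,4,5]

giving chain groups C_0 ≅ Z^6, C_1 ≅ Z^12, C_2 ≅ Z^8.

∂_1: C_1 → C_0 is given by ∂[p,q] = [q] − [p]. For instance
  ∂[4,5] = [5] − [4].
This gives a 6×12 integer matrix of rank 5; reducing to Smith normal form yields diagonal entries (1,1,1,1,1).

The boundary map ∂_2: C_2 → C_1 maps a triangle to the signed sum of its edges. For instance
  ∂[0,2,4] = [2,4] − [0,4] + [0,2],
  ∂[0,1,2] = [1,2] − [0,2] + [0,1].
The resulting 12×8 matrix has rank 7, and its Smith normal form has invariant factors (1,1,1,1,1,1,1).

Reading off H_k = ker ∂_k / im ∂_{k+1}:

  H_0: rank C_0 − rank ∂_1 = 6 − 5 = 1, and the invariant factors of ∂_1 are all 1, so H_0 = Z.
  H_1: rank ker ∂_1 − rank ∂_2 = (12 − 5) − 7 = 0, and the invariant factors of ∂_2 are all 1, so H_1 = 0.
  H_2: rank ker ∂_2 − rank ∂_3 = (8 − 7) − 0 = 1, and there is no ∂_3, so H_2 = Z.

(K is a triangulation of the 2-sphere S^2.)

Hence the Betti numbers are b_0 = 1, b_1 = 0, b_2 = 1.

b_0 = 1, b_1 = 0, b_2 = 1.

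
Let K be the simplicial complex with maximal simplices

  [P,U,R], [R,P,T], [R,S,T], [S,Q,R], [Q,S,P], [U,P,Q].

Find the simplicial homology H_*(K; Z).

We work with the vertex ordering P < Q < R < S < T < U. The simplices of K, each written with vertices in increasing order, are:

  0-simplices (6): P, Q, R, S, T, U
  1-simplices (12): PQ, PR, PS, PT, PU, QR, QS, QU, RS, RT, RU, ST
  2-simplices (6): PQS, PQU, PRT, PRU, QRS, RST

so the chain groups are C_0 ≅ Z^6, C_1 ≅ Z^12, C_2 ≅ Z^6.

∂_1: C_1 → C_0 is given by ∂[p,q] = [q] − [p].
The resulting 6×12 matrix has rank 5, and its Smith normal form has invariant factors (1,1,1,1,1).

∂_2: C_2 → C_1 sends each 2-simplex [p,q,r] to [q,r] − [p,r] + [p,q]. For instance
  ∂PRT = RT − PT + PR,
  ∂PQU = QU − PU + PQ.
The resulting 12×6 matrix has rank 6, and its Smith normal form has invariant factors (1,1,1,1,1,1).

Reading off H_k = ker ∂_k / im ∂_{k+1}:

  H_0: rank C_0 − rank ∂_1 = 6 − 5 = 1, and the invariant factors of ∂_1 are all 1, so H_0 ≅ Z.
  H_1: rank ker ∂_1 − rank ∂_2 = (12 − 5) − 6 = 1, and the invariant factors of ∂_2 are all 1, so H_1 ≅ Z.
  H_2: rank ker ∂_2 − rank ∂_3 = (6 − 6) − 0 = 0, and there is no ∂_3, so H_2 ≅ 0.

(K is a triangulation of the cylinder S^1 x I.)

H_0 = Z,  H_1 = Z,  H_2 = 0.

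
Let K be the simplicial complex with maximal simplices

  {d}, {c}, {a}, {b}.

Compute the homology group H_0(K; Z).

H_0 = Z^4.

Fix the vertex order a < b < c < d and write every simplex with vertices in increasing order. Then dim K = 0 and the simplices of K are:

  0-simplices (4): a, b, c, d

giving chain groups C_0 ≅ Z^4.

Reading off H_k = ker ∂_k / im ∂_{k+1}:

  H_0: rank C_0 − rank ∂_1 = 4 − 0 = 4, and there is no ∂_1, so H_0 ≅ Z^4.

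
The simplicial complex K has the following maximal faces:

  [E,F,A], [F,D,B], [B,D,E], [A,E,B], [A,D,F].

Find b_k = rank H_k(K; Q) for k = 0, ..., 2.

b_0 = 1, b_1 = 1, b_2 = 0.

Fix the vertex order A < B < D < E < F and write every simplex with vertices in increasing order. Then dim K = 2 and the simplices of K are:

  0-simplices (5): A, B, D, E, F
  1-simplices (10): AB, AD, AE, AF, BD, BE, BF, DE, DF, EF
  2-simplices (5): ABE, ADF, AEF, BDE, BDF

Hence C_0 ≅ Z^5, C_1 ≅ Z^10, C_2 ≅ Z^5.

Boundary ∂_1: C_1 → C_0 is given by ∂[p,q] = [q] − [p]. For instance
  ∂EF = F − E.
As a 5×10 matrix over Z this has rank 4, with invariant factors (1,1,1,1).

Boundary ∂_2: C_2 → C_1 maps a triangle to the signed sum of its edges. For instance
  ∂ABE = BE − AE + AB,
  ∂BDE = DE − BE + BD.
The 10×5 boundary matrix has rank 5 and Smith normal form diag(1,1,1,1,1).

Now H_k = ker ∂_k / im ∂_{k+1}, so:

  H_0: rank C_0 − rank ∂_1 = 5 − 4 = 1, and the invariant factors of ∂_1 are all 1, so H_0 ≅ Z.
  H_1: rank ker ∂_1 − rank ∂_2 = (10 − 4) − 5 = 1, and the invariant factors of ∂_2 are all 1, so H_1 ≅ Z.
  H_2: rank ker ∂_2 − rank ∂_3 = (5 − 5) − 0 = 0, and there is no ∂_3, so H_2 ≅ 0.

(K is a triangulation of the Möbius band.)

Hence the Betti numbers are b_0 = 1, b_1 = 1, b_2 = 0.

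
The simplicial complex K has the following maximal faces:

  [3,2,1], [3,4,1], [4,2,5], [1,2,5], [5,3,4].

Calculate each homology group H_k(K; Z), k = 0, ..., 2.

H_0 ≅ Z,  H_1 ≅ Z,  H_2 = 0.

Fix the vertex order 1 < 2 < 3 < 4 < 5 and write every simplex with vertices in increasing order. Then dim K = 2 and the simplices of K are:

  0-simplices (5): [1], [2], [3], [4], [5]
  1-simplices (10): [1,2], [1,3], [1,4], [1,5], [2,3], [2,4], [2,5], [3,4], [3,5], [4,5]
  2-simplices (5): [1,2,3], [1,2,5], [1,3,4], [2,4,5], [3,4,5]

giving chain groups C_0 ≅ Z^5, C_1 ≅ Z^10, C_2 ≅ Z^5.

Boundary ∂_1: C_1 → C_0 is given by ∂[p,q] = [q] − [p].
The 5×10 boundary matrix has rank 4 and Smith normal form diag(1,1,1,1).

∂_2: C_2 → C_1 acts by ∂[p,q,r] = [q,r] − [p,r] + [p,q]. For instance
  ∂[1,2,5] = [2,5] − [1,5] + [1,2],
  ∂[1,3,4] = [3,4] − [1,4] + [1,3].
The 10×5 boundary matrix has rank 5 and Smith normal form diag(1,1,1,1,1).

Now H_k = ker ∂_k / im ∂_{k+1}, so:

  H_0: rank C_0 − rank ∂_1 = 5 − 4 = 1, and the invariant factors of ∂_1 are all 1, so H_0 = Z.
  H_1: rank ker ∂_1 − rank ∂_2 = (10 − 4) − 5 = 1, and the invariant factors of ∂_2 are all 1, so H_1 = Z.
  H_2: rank ker ∂_2 − rank ∂_3 = (5 − 5) − 0 = 0, and there is no ∂_3, so H_2 = 0.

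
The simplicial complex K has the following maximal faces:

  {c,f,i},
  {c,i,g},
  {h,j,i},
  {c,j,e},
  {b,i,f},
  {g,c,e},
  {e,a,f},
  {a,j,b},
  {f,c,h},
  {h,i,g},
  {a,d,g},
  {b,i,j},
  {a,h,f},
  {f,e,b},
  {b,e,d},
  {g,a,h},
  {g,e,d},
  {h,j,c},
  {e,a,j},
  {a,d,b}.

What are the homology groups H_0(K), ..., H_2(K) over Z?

H_0 = Z,  H_1 = Z × Z/2,  H_2 = 0.

Order the vertices as a < b < c < d < e < f < g < h < i < j. Listing each simplex with vertices in this order, K has dimension 2 with simplices:

  0-simplices (10): a, b, c, d, e, f, g, h, i, j
  1-simplices (30): ab, ad, ae, af, ag, ah, aj, bd, be, bf, bi, bj, ce, cf, cg, ch, ci, cj, de, dg, ef, eg, ej, fh, fi, gh, gi, hi, hj, ij
  2-simplices (20): abd, abj, adg, aef, aej, afh, agh, bde, bef, bfi, bij, ceg, cej, cfh, cfi, cgi, chj, deg, ghi, hij

so the chain groups are C_0 ≅ Z^10, C_1 ≅ Z^30, C_2 ≅ Z^20.

∂_1: C_1 → C_0 sends each edge [p,q] (with p < q) to q − p.
As a 10×30 matrix over Z this has rank 9, with invariant factors (1,1,1,1,1,1,1,1,1).

∂_2: C_2 → C_1 acts by ∂[p,q,r] = [q,r] − [p,r] + [p,q]. For instance
  ∂afh = fh − ah + af,
  ∂aej = ej − aj + ae.
The 30×20 boundary matrix has rank 20 and Smith normal form diag(1,1,1,1,1,1,1,1,1,1,1,1,1,1,1,1,1,1,1,2).

From H_k ≅ ker(∂_k) / im(∂_{k+1}) we obtain:

  H_0: rank C_0 − rank ∂_1 = 10 − 9 = 1, and the invariant factors of ∂_1 are all 1, so H_0 = Z.
  H_1: rank ker ∂_1 − rank ∂_2 = (30 − 9) − 20 = 1, and ∂_2 has invariant factor 2 > 1, so H_1 = Z × Z/2.
  H_2: rank ker ∂_2 − rank ∂_3 = (20 − 20) − 0 = 0, and there is no ∂_3, so H_2 = 0.

(K is a triangulation of the Klein bottle.)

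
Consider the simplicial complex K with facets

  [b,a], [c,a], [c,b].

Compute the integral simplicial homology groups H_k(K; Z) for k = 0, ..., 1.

H_0 ≅ Z,  H_1 ≅ Z.

K has 3 vertices, 3 edges.
rank ∂_0 = 0, rank ∂_1 = 2 ⇒ b_0 = 3 − 0 − 2 = 1; all invariant factors of ∂_1 are 1 so no torsion. So H_0 = Z.
rank ∂_1 = 2, rank ∂_2 = 0 ⇒ b_1 = 3 − 2 − 0 = 1. So H_1 = Z.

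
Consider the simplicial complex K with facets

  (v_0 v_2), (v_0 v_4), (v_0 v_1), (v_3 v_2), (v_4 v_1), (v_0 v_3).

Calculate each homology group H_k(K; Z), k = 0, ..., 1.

H_0 ≅ Z,  H_1 ≅ Z^2.

Fix the vertex order v_0 < v_1 < v_2 < v_3 < v_4 and write every simplex with vertices in increasing order. Then dim K = 1 and the simplices of K are:

  0-simplices (5): [v_0], [v_1], [v_2], [v_3], [v_4]
  1-simplices (6): [v_0,v_1], [v_0,v_2], [v_0,v_3], [v_0,v_4], [v_1,v_4], [v_2,v_3]

giving chain groups C_0 ≅ Z^5, C_1 ≅ Z^6.

Boundary ∂_1: C_1 → C_0 maps an edge to its endpoints' difference, ∂[p,q] = q − p.
The 5×6 boundary matrix has rank 4 and Smith normal form diag(1,1,1,1).

From H_k ≅ ker(∂_k) / im(∂_{k+1}) we obtain:

  H_0: rank C_0 − rank ∂_1 = 5 − 4 = 1, and the invariant factors of ∂_1 are all 1, so H_0 = Z.
  H_1: rank ker ∂_1 − rank ∂_2 = (6 − 4) − 0 = 2, and there is no ∂_2, so H_1 = Z^2.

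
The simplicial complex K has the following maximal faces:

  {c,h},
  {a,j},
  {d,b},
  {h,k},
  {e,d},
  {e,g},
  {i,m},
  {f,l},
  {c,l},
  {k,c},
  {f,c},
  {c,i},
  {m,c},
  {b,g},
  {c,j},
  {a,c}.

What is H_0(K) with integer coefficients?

Fix the vertex order a < b < c < d < e < f < g < h < i < j < k < l < m and write every simplex with vertices in increasing order. Then dim K = 1 and the simplices of K are:

  0-simplices (13): a, b, c, d, e, f, g, h, i, j, k, l, m
  1-simplices (16): ac, aj, bd, bg, cf, ch, ci, cj, ck, cl, cm, de, eg, fl, hk, im

Hence C_0 ≅ Z^13, C_1 ≅ Z^16.

The boundary map ∂_1: C_1 → C_0 maps an edge to its endpoints' difference, ∂[p,q] = q − p.
The resulting 13×16 matrix has rank 11, and its Smith normal form has invariant factors (1,1,1,1,1,1,1,1,1,1,1).

Computing H_k = (kernel of ∂_k) / (image of ∂_{k+1}):

  H_0: rank C_0 − rank ∂_1 = 13 − 11 = 2, and the invariant factors of ∂_1 are all 1, so H_0 = Z^2.

(K is a triangulation of the disjoint union of a wedge of 4 circles and the circle S^1.)

H_0 ≅ Z^2.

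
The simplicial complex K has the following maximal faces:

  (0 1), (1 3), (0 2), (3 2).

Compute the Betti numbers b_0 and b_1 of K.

b_0 = 1, b_1 = 1.

Fix the vertex order 0 < 1 < 2 < 3 and write every simplex with vertices in increasing order. Then dim K = 1 and the simplices of K are:

  0-simplices (4): [0], [1], [2], [3]
  1-simplices (4): [0,1], [0,2], [1,3], [2,3]

giving chain groups C_0 ≅ Z^4, C_1 ≅ Z^4.

The boundary map ∂_1: C_1 → C_0 is given by ∂[p,q] = [q] − [p].
The 4×4 boundary matrix has rank 3 and Smith normal form diag(1,1,1).

Reading off H_k = ker ∂_k / im ∂_{k+1}:

  H_0: rank C_0 − rank ∂_1 = 4 − 3 = 1, and the invariant factors of ∂_1 are all 1, so H_0 = Z.
  H_1: rank ker ∂_1 − rank ∂_2 = (4 − 3) − 0 = 1, and there is no ∂_2, so H_1 = Z.

(K is a triangulation of the circle S^1.)

Hence the Betti numbers are b_0 = 1, b_1 = 1.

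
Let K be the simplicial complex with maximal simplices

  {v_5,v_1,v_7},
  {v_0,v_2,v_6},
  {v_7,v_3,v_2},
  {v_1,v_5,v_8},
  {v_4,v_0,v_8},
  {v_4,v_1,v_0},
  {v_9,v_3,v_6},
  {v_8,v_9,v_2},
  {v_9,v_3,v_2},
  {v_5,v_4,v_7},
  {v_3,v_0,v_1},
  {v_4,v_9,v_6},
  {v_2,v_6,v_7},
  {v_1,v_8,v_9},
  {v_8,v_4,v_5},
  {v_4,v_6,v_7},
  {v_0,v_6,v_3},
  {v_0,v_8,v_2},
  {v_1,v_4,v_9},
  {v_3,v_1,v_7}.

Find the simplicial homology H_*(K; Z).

H_0 = Z,  H_1 = Z ⊕ Z/2,  H_2 = 0.

Order the vertices as v_0 < v_1 < v_2 < v_3 < v_4 < v_5 < v_6 < v_7 < v_8 < v_9. Listing each simplex with vertices in this order, K has dimension 2 with simplices:

  0-simplices (10): [v_0], [v_1], [v_2], [v_3], [v_4], [v_5], [v_6], [v_7], [v_8], [v_9]
  1-simplices (30): (30 of them)
  2-simplices (20): (20 of them)

giving chain groups C_0 ≅ Z^10, C_1 ≅ Z^30, C_2 ≅ Z^20.

The boundary map ∂_1: C_1 → C_0 maps an edge to its endpoints' difference, ∂[p,q] = q − p. For instance
  ∂[v_8,v_9] = [v_9] − [v_8].
The resulting 10×30 matrix has rank 9, and its Smith normal form has invariant factors (1,1,1,1,1,1,1,1,1).

The boundary map ∂_2: C_2 → C_1 maps a triangle to the signed sum of its edges. For instance
  ∂[v_4,v_5,v_8] = [v_5,v_8] − [v_4,v_8] + [v_4,v_5],
  ∂[v_1,v_3,v_7] = [v_3,v_7] − [v_1,v_7] + [v_1,v_3].
The resulting 30×20 matrix has rank 20, and its Smith normal form has invariant factors (1,1,1,1,1,1,1,1,1,1,1,1,1,1,1,1,1,1,1,2).

Reading off H_k = ker ∂_k / im ∂_{k+1}:

  H_0: rank C_0 − rank ∂_1 = 10 − 9 = 1, and the invariant factors of ∂_1 are all 1, so H_0 ≅ Z.
  H_1: rank ker ∂_1 − rank ∂_2 = (30 − 9) − 20 = 1, and ∂_2 has invariant factor 2 > 1, so H_1 ≅ Z ⊕ Z/2.
  H_2: rank ker ∂_2 − rank ∂_3 = (20 − 20) − 0 = 0, and there is no ∂_3, so H_2 ≅ 0.

As a check, the Euler characteristic is 10 − 30 + 20 = 0, which agrees with 1 − 1 + 0 = 0.
(K is a triangulation of the Klein bottle.)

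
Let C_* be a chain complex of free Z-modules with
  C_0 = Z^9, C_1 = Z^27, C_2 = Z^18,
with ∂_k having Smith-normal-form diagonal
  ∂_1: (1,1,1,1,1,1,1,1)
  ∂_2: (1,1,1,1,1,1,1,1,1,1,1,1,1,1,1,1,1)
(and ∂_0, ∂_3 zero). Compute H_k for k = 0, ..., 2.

H_0 = Z,  H_1 = Z^2,  H_2 = Z.

H_0: b_0 = 9 − 0 − 8 = 1; torsion from ∂_1 factors > 1: none. So H_0 = Z.
H_1: b_1 = 27 − 8 − 17 = 2; torsion from ∂_2 factors > 1: none. So H_1 = Z^2.
H_2: b_2 = 18 − 17 − 0 = 1; torsion from ∂_3 factors > 1: none. So H_2 = Z.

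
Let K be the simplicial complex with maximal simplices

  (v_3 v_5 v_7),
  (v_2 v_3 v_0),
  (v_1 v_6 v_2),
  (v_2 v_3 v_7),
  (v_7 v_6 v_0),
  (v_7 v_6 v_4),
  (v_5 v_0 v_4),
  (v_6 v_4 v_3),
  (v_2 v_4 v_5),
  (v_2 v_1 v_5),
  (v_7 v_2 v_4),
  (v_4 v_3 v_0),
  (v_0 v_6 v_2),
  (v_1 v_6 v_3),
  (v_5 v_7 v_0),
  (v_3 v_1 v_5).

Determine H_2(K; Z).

We work with the vertex ordering v_0 < v_1 < v_2 < v_3 < v_4 < v_5 < v_6 < v_7. The simplices of K, each written with vertices in increasing order, are:

  0-simplices (8): [v_0], [v_1], [v_2], [v_3], [v_4], [v_5], [v_6], [v_7]
  1-simplices (24): (24 of them)
  2-simplices (16): (16 of them)

so the chain groups are C_0 ≅ Z^8, C_1 ≅ Z^24, C_2 ≅ Z^16.

∂_1: C_1 → C_0 maps an edge to its endpoints' difference, ∂[p,q] = q − p. For instance
  ∂[v_4,v_5] = [v_5] − [v_4].
As a 8×24 matrix over Z this has rank 7, with invariant factors (1,1,1,1,1,1,1).

∂_2: C_2 → C_1 sends each 2-simplex [p,q,r] to [q,r] − [p,r] + [p,q]. For instance
  ∂[v_1,v_3,v_5] = [v_3,v_5] − [v_1,v_5] + [v_1,v_3],
  ∂[v_0,v_5,v_7] = [v_5,v_7] − [v_0,v_7] + [v_0,v_5].
The 24×16 boundary matrix has rank 15 and Smith normal form diag(1,1,1,1,1,1,1,1,1,1,1,1,1,1,1).

Reading off H_k = ker ∂_k / im ∂_{k+1}:

  H_2: rank ker ∂_2 − rank ∂_3 = (16 − 15) − 0 = 1, and there is no ∂_3, so H_2 ≅ Z.

H_2 = Z.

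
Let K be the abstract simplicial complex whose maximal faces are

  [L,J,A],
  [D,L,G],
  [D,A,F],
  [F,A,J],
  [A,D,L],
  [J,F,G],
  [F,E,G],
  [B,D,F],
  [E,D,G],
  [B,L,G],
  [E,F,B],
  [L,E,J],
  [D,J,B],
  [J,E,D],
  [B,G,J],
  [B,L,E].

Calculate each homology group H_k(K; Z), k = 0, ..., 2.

K has 8 vertices, 24 edges, 16 triangles.
rank ∂_0 = 0, rank ∂_1 = 7 ⇒ b_0 = 8 − 0 − 7 = 1; all invariant factors of ∂_1 are 1 so no torsion. So H_0 ≅ Z.
rank ∂_1 = 7, rank ∂_2 = 15 ⇒ b_1 = 24 − 7 − 15 = 2; all invariant factors of ∂_2 are 1 so no torsion. So H_1 ≅ Z^2.
rank ∂_2 = 15, rank ∂_3 = 0 ⇒ b_2 = 16 − 15 − 0 = 1. So H_2 ≅ Z.

H_0 ≅ Z,  H_1 ≅ Z^2,  H_2 ≅ Z.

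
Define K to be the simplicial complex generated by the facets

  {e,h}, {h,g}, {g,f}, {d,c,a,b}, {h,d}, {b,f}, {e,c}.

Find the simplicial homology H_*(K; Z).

H_0 = Z,  H_1 = Z^2,  H_2 = 0,  H_3 = 0.

Fix the vertex order a < b < c < d < e < f < g < h and write every simplex with vertices in increasing order. Then dim K = 3 and the simplices of K are:

  0-simplices (8): a, b, c, d, e, f, g, h
  1-simplices (12): ab, ac, ad, bc, bd, bf, cd, ce, dh, eh, fg, gh
  2-simplices (4): abc, abd, acd, bcd
  3-simplices (1): abcd

so the chain groups are C_0 ≅ Z^8, C_1 ≅ Z^12, C_2 ≅ Z^4, C_3 ≅ Z^1.

Boundary ∂_1: C_1 → C_0 maps an edge to its endpoints' difference, ∂[p,q] = q − p. For instance
  ∂bc = c − b.
The resulting 8×12 matrix has rank 7, and its Smith normal form has invariant factors (1,1,1,1,1,1,1).

∂_2: C_2 → C_1 sends each 2-simplex [p,q,r] to [q,r] − [p,r] + [p,q]. For instance
  ∂abc = bc − ac + ab,
  ∂acd = cd − ad + ac.
This gives a 12×4 integer matrix of rank 3; reducing to Smith normal form yields diagonal entries (1,1,1).

The boundary map ∂_3: C_3 → C_2 sends each 3-simplex σ to the alternating sum Σ_i (−1)^i (σ with its i-th vertex removed). For instance
  ∂abcd = bcd − acd + abd − abc.
The 4×1 boundary matrix has rank 1 and Smith normal form diag(1).

From H_k ≅ ker(∂_k) / im(∂_{k+1}) we obtain:

  H_0: rank C_0 − rank ∂_1 = 8 − 7 = 1, and the invariant factors of ∂_1 are all 1, so H_0 = Z.
  H_1: rank ker ∂_1 − rank ∂_2 = (12 − 7) − 3 = 2, and the invariant factors of ∂_2 are all 1, so H_1 = Z^2.
  H_2: rank ker ∂_2 − rank ∂_3 = (4 − 3) − 1 = 0, and the invariant factors of ∂_3 are all 1, so H_2 = 0.
  H_3: rank ker ∂_3 − rank ∂_4 = (1 − 1) − 0 = 0, and there is no ∂_4, so H_3 = 0.

As a check, the Euler characteristic is 8 − 12 + 4 − 1 = -1, which agrees with 1 − 2 + 0 − 0 = -1.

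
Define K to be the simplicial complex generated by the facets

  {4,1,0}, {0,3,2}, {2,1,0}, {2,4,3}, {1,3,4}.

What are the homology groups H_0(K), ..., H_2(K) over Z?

H_0 ≅ Z,  H_1 ≅ Z,  H_2 = 0.

Order the vertices as 0 < 1 < 2 < 3 < 4. Listing each simplex with vertices in this order, K has dimension 2 with simplices:

  0-simplices (5): [0], [1], [2], [3], [4]
  1-simplices (10): [0,1], [0,2], [0,3], [0,4], [1,2], [1,3], [1,4], [2,3], [2,4], [3,4]
  2-simplices (5): [0,1,2], [0,1,4], [0,2,3], [1,3,4], [2,3,4]

so the chain groups are C_0 ≅ Z^5, C_1 ≅ Z^10, C_2 ≅ Z^5.

The boundary map ∂_1: C_1 → C_0 maps an edge to its endpoints' difference, ∂[p,q] = q − p.
The resulting 5×10 matrix has rank 4, and its Smith normal form has invariant factors (1,1,1,1).

Boundary ∂_2: C_2 → C_1 maps a triangle to the signed sum of its edges. For instance
  ∂[0,1,2] = [1,2] − [0,2] + [0,1],
  ∂[0,1,4] = [1,4] − [0,4] + [0,1].
This gives a 10×5 integer matrix of rank 5; reducing to Smith normal form yields diagonal entries (1,1,1,1,1).

Now H_k = ker ∂_k / im ∂_{k+1}, so:

  H_0: rank C_0 − rank ∂_1 = 5 − 4 = 1, and the invariant factors of ∂_1 are all 1, so H_0 = Z.
  H_1: rank ker ∂_1 − rank ∂_2 = (10 − 4) − 5 = 1, and the invariant factors of ∂_2 are all 1, so H_1 = Z.
  H_2: rank ker ∂_2 − rank ∂_3 = (5 − 5) − 0 = 0, and there is no ∂_3, so H_2 = 0.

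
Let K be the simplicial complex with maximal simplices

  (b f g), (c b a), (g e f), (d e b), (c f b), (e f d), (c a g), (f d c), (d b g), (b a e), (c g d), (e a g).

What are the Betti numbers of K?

b_0 = 1, b_1 = 0, b_2 = 0.

K has 7 vertices, 18 edges, 12 triangles.
rank ∂_0 = 0, rank ∂_1 = 6 ⇒ b_0 = 7 − 0 − 6 = 1; all invariant factors of ∂_1 are 1 so no torsion. So H_0 = Z.
rank ∂_1 = 6, rank ∂_2 = 12 ⇒ b_1 = 18 − 6 − 12 = 0; ∂_2 has invariant factor(s) [2] giving torsion. So H_1 = Z/2Z.
rank ∂_2 = 12, rank ∂_3 = 0 ⇒ b_2 = 12 − 12 − 0 = 0. So H_2 = 0.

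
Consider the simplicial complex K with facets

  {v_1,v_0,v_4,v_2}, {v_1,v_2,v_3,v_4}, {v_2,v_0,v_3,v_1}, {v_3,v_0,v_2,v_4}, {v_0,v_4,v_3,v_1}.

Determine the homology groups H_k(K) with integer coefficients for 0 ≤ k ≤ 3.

H_0 ≅ Z,  H_1 = 0,  H_2 = 0,  H_3 ≅ Z.

K has 5 vertices, 10 edges, 10 triangles, 5 3-simplices.
rank ∂_0 = 0, rank ∂_1 = 4 ⇒ b_0 = 5 − 0 − 4 = 1; all invariant factors of ∂_1 are 1 so no torsion. So H_0 = Z.
rank ∂_1 = 4, rank ∂_2 = 6 ⇒ b_1 = 10 − 4 − 6 = 0; all invariant factors of ∂_2 are 1 so no torsion. So H_1 = 0.
rank ∂_2 = 6, rank ∂_3 = 4 ⇒ b_2 = 10 − 6 − 4 = 0; all invariant factors of ∂_3 are 1 so no torsion. So H_2 = 0.
rank ∂_3 = 4, rank ∂_4 = 0 ⇒ b_3 = 5 − 4 − 0 = 1. So H_3 = Z.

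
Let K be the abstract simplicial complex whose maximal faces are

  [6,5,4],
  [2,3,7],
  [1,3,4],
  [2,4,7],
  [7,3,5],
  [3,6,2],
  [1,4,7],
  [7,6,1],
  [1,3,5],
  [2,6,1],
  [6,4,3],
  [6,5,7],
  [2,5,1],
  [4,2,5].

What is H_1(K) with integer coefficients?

H_1 = Z^2.

Fix the vertex order 1 < 2 < 3 < 4 < 5 < 6 < 7 and write every simplex with vertices in increasing order. Then dim K = 2 and the simplices of K are:

  0-simplices (7): [1], [2], [3], [4], [5], [6], [7]
  1-simplices (21): [1,2], [1,3], [1,4], [1,5], [1,6], [1,7], [2,3], [2,4], [2,5], [2,6], [2,7], [3,4], [3,5], [3,6], [3,7], [4,5], [4,6], [4,7], [5,6], [5,7], [6,7]
  2-simplices (14): [1,2,5], [1,2,6], [1,3,4], [1,3,5], [1,4,7], [1,6,7], [2,3,6], [2,3,7], [2,4,5], [2,4,7], [3,4,6], [3,5,7], [4,5,6], [5,6,7]

giving chain groups C_0 ≅ Z^7, C_1 ≅ Z^21, C_2 ≅ Z^14.

∂_1: C_1 → C_0 is given by ∂[p,q] = [q] − [p]. For instance
  ∂[1,5] = [5] − [1].
This gives a 7×21 integer matrix of rank 6; reducing to Smith normal form yields diagonal entries (1,1,1,1,1,1).

∂_2: C_2 → C_1 maps a triangle to the signed sum of its edges. For instance
  ∂[2,4,5] = [4,5] − [2,5] + [2,4],
  ∂[2,3,6] = [3,6] − [2,6] + [2,3].
This gives a 21×14 integer matrix of rank 13; reducing to Smith normal form yields diagonal entries (1,1,1,1,1,1,1,1,1,1,1,1,1).

Reading off H_k = ker ∂_k / im ∂_{k+1}:

  H_1: rank ker ∂_1 − rank ∂_2 = (21 − 6) − 13 = 2, and the invariant factors of ∂_2 are all 1, so H_1 ≅ Z^2.

(K is a triangulation of the torus T^2.)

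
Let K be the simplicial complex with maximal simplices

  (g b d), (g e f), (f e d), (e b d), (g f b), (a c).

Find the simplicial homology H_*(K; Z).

H_0 ≅ Z^2,  H_1 ≅ Z,  H_2 = 0.

We work with the vertex ordering a < b < c < d < e < f < g. The simplices of K, each written with vertices in increasing order, are:

  0-simplices (7): a, b, c, d, e, f, g
  1-simplices (11): ac, bd, be, bf, bg, de, df, dg, ef, eg, fg
  2-simplices (5): bde, bdg, bfg, def, efg

giving chain groups C_0 ≅ Z^7, C_1 ≅ Z^11, C_2 ≅ Z^5.

Boundary ∂_1: C_1 → C_0 is given by ∂[p,q] = [q] − [p]. For instance
  ∂ac = c − a.
This gives a 7×11 integer matrix of rank 5; reducing to Smith normal form yields diagonal entries (1,1,1,1,1).

The boundary map ∂_2: C_2 → C_1 acts by ∂[p,q,r] = [q,r] − [p,r] + [p,q]. For instance
  ∂def = ef − df + de,
  ∂efg = fg − eg + ef.
This gives a 11×5 integer matrix of rank 5; reducing to Smith normal form yields diagonal entries (1,1,1,1,1).

Reading off H_k = ker ∂_k / im ∂_{k+1}:

  H_0: rank C_0 − rank ∂_1 = 7 − 5 = 2, and the invariant factors of ∂_1 are all 1, so H_0 = Z^2.
  H_1: rank ker ∂_1 − rank ∂_2 = (11 − 5) − 5 = 1, and the invariant factors of ∂_2 are all 1, so H_1 = Z.
  H_2: rank ker ∂_2 − rank ∂_3 = (5 − 5) − 0 = 0, and there is no ∂_3, so H_2 = 0.

As a check, the Euler characteristic is 7 − 11 + 5 = 1, which agrees with 2 − 1 + 0 = 1.
(K is a triangulation of the disjoint union of the Möbius band and the 1-simplex.)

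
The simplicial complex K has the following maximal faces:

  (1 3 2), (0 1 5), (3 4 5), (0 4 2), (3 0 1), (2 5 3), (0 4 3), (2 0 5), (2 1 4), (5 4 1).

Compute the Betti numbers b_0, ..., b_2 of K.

Fix the vertex order 0 < 1 < 2 < 3 < 4 < 5 and write every simplex with vertices in increasing order. Then dim K = 2 and the simplices of K are:

  0-simplices (6): [0], [1], [2], [3], [4], [5]
  1-simplices (15): [0,1], [0,2], [0,3], [0,4], [0,5], [1,2], [1,3], [1,4], [1,5], [2,3], [2,4], [2,5], [3,4], [3,5], [4,5]
  2-simplices (10): [0,1,3], [0,1,5], [0,2,4], [0,2,5], [0,3,4], [1,2,3], [1,2,4], [1,4,5], [2,3,5], [3,4,5]

so the chain groups are C_0 ≅ Z^6, C_1 ≅ Z^15, C_2 ≅ Z^10.

∂_1: C_1 → C_0 is given by ∂[p,q] = [q] − [p]. For instance
  ∂[2,4] = [4] − [2].
The 6×15 boundary matrix has rank 5 and Smith normal form diag(1,1,1,1,1).

The boundary map ∂_2: C_2 → C_1 sends each 2-simplex [p,q,r] to [q,r] − [p,r] + [p,q]. For instance
  ∂[0,2,5] = [2,5] − [0,5] + [0,2],
  ∂[1,2,4] = [2,4] − [1,4] + [1,2].
As a 15×10 matrix over Z this has rank 10, with invariant factors (1,1,1,1,1,1,1,1,1,2).

From H_k ≅ ker(∂_k) / im(∂_{k+1}) we obtain:

  H_0: rank C_0 − rank ∂_1 = 6 − 5 = 1, and the invariant factors of ∂_1 are all 1, so H_0 = Z.
  H_1: rank ker ∂_1 − rank ∂_2 = (15 − 5) − 10 = 0, and ∂_2 has invariant factor 2 > 1, so H_1 = Z/2Z.
  H_2: rank ker ∂_2 − rank ∂_3 = (10 − 10) − 0 = 0, and there is no ∂_3, so H_2 = 0.

Hence the Betti numbers are b_0 = 1, b_1 = 0, b_2 = 0.

b_0 = 1, b_1 = 0, b_2 = 0.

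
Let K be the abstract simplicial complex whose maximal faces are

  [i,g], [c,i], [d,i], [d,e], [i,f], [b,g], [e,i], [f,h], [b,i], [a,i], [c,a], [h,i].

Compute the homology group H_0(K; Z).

Order the vertices as a < b < c < d < e < f < g < h < i. Listing each simplex with vertices in this order, K has dimension 1 with simplices:

  0-simplices (9): a, b, c, d, e, f, g, h, i
  1-simplices (12): ac, ai, bg, bi, ci, de, di, ei, fh, fi, gi, hi

so the chain groups are C_0 ≅ Z^9, C_1 ≅ Z^12.

∂_1: C_1 → C_0 maps an edge to its endpoints' difference, ∂[p,q] = q − p.
The resulting 9×12 matrix has rank 8, and its Smith normal form has invariant factors (1,1,1,1,1,1,1,1).

Computing H_k = (kernel of ∂_k) / (image of ∂_{k+1}):

  H_0: rank C_0 − rank ∂_1 = 9 − 8 = 1, and the invariant factors of ∂_1 are all 1, so H_0 ≅ Z.

(K is a triangulation of a wedge of 4 circles.)

H_0 ≅ Z.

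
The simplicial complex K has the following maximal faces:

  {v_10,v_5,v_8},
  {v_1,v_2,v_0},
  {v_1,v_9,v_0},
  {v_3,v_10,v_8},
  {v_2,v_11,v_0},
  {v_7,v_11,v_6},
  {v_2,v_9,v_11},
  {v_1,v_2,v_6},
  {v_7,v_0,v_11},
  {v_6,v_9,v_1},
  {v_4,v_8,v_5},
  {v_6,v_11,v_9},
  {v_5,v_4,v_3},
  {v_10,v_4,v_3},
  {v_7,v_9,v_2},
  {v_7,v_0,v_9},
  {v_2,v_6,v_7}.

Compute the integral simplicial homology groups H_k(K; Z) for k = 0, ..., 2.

H_0 ≅ Z^2,  H_1 ≅ Z ⊕ Z/2Z,  H_2 = 0.

We work with the vertex ordering v_0 < v_1 < v_2 < v_3 < v_4 < v_5 < v_6 < v_7 < v_8 < v_9 < v_10 < v_11. The simplices of K, each written with vertices in increasing order, are:

  0-simplices (12): [v_0], [v_1], [v_2], [v_3], [v_4], [v_5], [v_6], [v_7], [v_8], [v_9], [v_10], [v_11]
  1-simplices (28): (28 of them)
  2-simplices (17): (17 of them)

Hence C_0 ≅ Z^12, C_1 ≅ Z^28, C_2 ≅ Z^17.

Boundary ∂_1: C_1 → C_0 sends each edge [p,q] (with p < q) to q − p. For instance
  ∂[v_2,v_6] = [v_6] − [v_2].
As a 12×28 matrix over Z this has rank 10, with invariant factors (1,1,1,1,1,1,1,1,1,1).

The boundary map ∂_2: C_2 → C_1 maps a triangle to the signed sum of its edges. For instance
  ∂[v_0,v_1,v_2] = [v_1,v_2] − [v_0,v_2] + [v_0,v_1],
  ∂[v_6,v_9,v_11] = [v_9,v_11] − [v_6,v_11] + [v_6,v_9].
This gives a 28×17 integer matrix of rank 17; reducing to Smith normal form yields diagonal entries (1,1,1,1,1,1,1,1,1,1,1,1,1,1,1,1,2).

From H_k ≅ ker(∂_k) / im(∂_{k+1}) we obtain:

  H_0: rank C_0 − rank ∂_1 = 12 − 10 = 2, and the invariant factors of ∂_1 are all 1, so H_0 = Z^2.
  H_1: rank ker ∂_1 − rank ∂_2 = (28 − 10) − 17 = 1, and ∂_2 has invariant factor 2 > 1, so H_1 = Z ⊕ Z/2Z.
  H_2: rank ker ∂_2 − rank ∂_3 = (17 − 17) − 0 = 0, and there is no ∂_3, so H_2 = 0.

As a check, the Euler characteristic is 12 − 28 + 17 = 1, which agrees with 2 − 1 + 0 = 1.
(K is a triangulation of the disjoint union of the real projective plane RP^2 and the Möbius band.)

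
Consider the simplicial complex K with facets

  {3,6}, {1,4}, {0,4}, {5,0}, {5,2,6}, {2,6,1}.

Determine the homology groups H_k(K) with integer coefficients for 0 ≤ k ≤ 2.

H_0 ≅ Z,  H_1 ≅ Z,  H_2 = 0.

We work with the vertex ordering 0 < 1 < 2 < 3 < 4 < 5 < 6. The simplices of K, each written with vertices in increasing order, are:

  0-simplices (7): [0], [1], [2], [3], [4], [5], [6]
  1-simplices (9): [0,4], [0,5], [1,2], [1,4], [1,6], [2,5], [2,6], [3,6], [5,6]
  2-simplices (2): [1,2,6], [2,5,6]

Hence C_0 ≅ Z^7, C_1 ≅ Z^9, C_2 ≅ Z^2.

The boundary map ∂_1: C_1 → C_0 is given by ∂[p,q] = [q] − [p]. For instance
  ∂[1,2] = [2] − [1].
The resulting 7×9 matrix has rank 6, and its Smith normal form has invariant factors (1,1,1,1,1,1).

Boundary ∂_2: C_2 → C_1 acts by ∂[p,q,r] = [q,r] − [p,r] + [p,q]. For instance
  ∂[2,5,6] = [5,6] − [2,6] + [2,5],
  ∂[1,2,6] = [2,6] − [1,6] + [1,2].
The 9×2 boundary matrix has rank 2 and Smith normal form diag(1,1).

Now H_k = ker ∂_k / im ∂_{k+1}, so:

  H_0: rank C_0 − rank ∂_1 = 7 − 6 = 1, and the invariant factors of ∂_1 are all 1, so H_0 ≅ Z.
  H_1: rank ker ∂_1 − rank ∂_2 = (9 − 6) − 2 = 1, and the invariant factors of ∂_2 are all 1, so H_1 ≅ Z.
  H_2: rank ker ∂_2 − rank ∂_3 = (2 − 2) − 0 = 0, and there is no ∂_3, so H_2 ≅ 0.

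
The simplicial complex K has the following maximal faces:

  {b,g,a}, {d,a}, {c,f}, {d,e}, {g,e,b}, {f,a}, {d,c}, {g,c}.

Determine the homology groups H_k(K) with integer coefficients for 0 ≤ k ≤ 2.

H_0 = Z,  H_1 = Z^3,  H_2 = 0.

Take the total order a < b < c < d < e < f < g on the vertex set. Then K (dimension 2) consists of the simplices:

  0-simplices (7): a, b, c, d, e, f, g
  1-simplices (11): ab, ad, af, ag, be, bg, cd, cf, cg, de, eg
  2-simplices (2): abg, beg

Hence C_0 ≅ Z^7, C_1 ≅ Z^11, C_2 ≅ Z^2.

∂_1: C_1 → C_0 maps an edge to its endpoints' difference, ∂[p,q] = q − p. For instance
  ∂af = f − a.
The resulting 7×11 matrix has rank 6, and its Smith normal form has invariant factors (1,1,1,1,1,1).

Boundary ∂_2: C_2 → C_1 sends each 2-simplex [p,q,r] to [q,r] − [p,r] + [p,q]. For instance
  ∂abg = bg − ag + ab,
  ∂beg = eg − bg + be.
The resulting 11×2 matrix has rank 2, and its Smith normal form has invariant factors (1,1).

Now H_k = ker ∂_k / im ∂_{k+1}, so:

  H_0: rank C_0 − rank ∂_1 = 7 − 6 = 1, and the invariant factors of ∂_1 are all 1, so H_0 ≅ Z.
  H_1: rank ker ∂_1 − rank ∂_2 = (11 − 6) − 2 = 3, and the invariant factors of ∂_2 are all 1, so H_1 ≅ Z^3.
  H_2: rank ker ∂_2 − rank ∂_3 = (2 − 2) − 0 = 0, and there is no ∂_3, so H_2 ≅ 0.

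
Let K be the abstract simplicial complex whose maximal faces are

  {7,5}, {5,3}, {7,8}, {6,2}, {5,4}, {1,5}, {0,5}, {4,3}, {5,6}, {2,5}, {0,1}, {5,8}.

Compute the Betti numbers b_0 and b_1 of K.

b_0 = 1, b_1 = 4.

We work with the vertex ordering 0 < 1 < 2 < 3 < 4 < 5 < 6 < 7 < 8. The simplices of K, each written with vertices in increasing order, are:

  0-simplices (9): [0], [1], [2], [3], [4], [5], [6], [7], [8]
  1-simplices (12): [0,1], [0,5], [1,5], [2,5], [2,6], [3,4], [3,5], [4,5], [5,6], [5,7], [5,8], [7,8]

giving chain groups C_0 ≅ Z^9, C_1 ≅ Z^12.

The boundary map ∂_1: C_1 → C_0 maps an edge to its endpoints' difference, ∂[p,q] = q − p. For instance
  ∂[2,5] = [5] − [2].
As a 9×12 matrix over Z this has rank 8, with invariant factors (1,1,1,1,1,1,1,1).

Now H_k = ker ∂_k / im ∂_{k+1}, so:

  H_0: rank C_0 − rank ∂_1 = 9 − 8 = 1, and the invariant factors of ∂_1 are all 1, so H_0 = Z.
  H_1: rank ker ∂_1 − rank ∂_2 = (12 − 8) − 0 = 4, and there is no ∂_2, so H_1 = Z^4.

As a check, the Euler characteristic is 9 − 12 = -3, which agrees with 1 − 4 = -3.

Hence the Betti numbers are b_0 = 1, b_1 = 4.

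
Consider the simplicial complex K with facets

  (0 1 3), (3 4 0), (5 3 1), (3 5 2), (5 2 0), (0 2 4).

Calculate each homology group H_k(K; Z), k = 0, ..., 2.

Fix the vertex order 0 < 1 < 2 < 3 < 4 < 5 and write every simplex with vertices in increasing order. Then dim K = 2 and the simplices of K are:

  0-simplices (6): [0], [1], [2], [3], [4], [5]
  1-simplices (12): [0,1], [0,2], [0,3], [0,4], [0,5], [1,3], [1,5], [2,3], [2,4], [2,5], [3,4], [3,5]
  2-simplices (6): [0,1,3], [0,2,4], [0,2,5], [0,3,4], [1,3,5], [2,3,5]

so the chain groups are C_0 ≅ Z^6, C_1 ≅ Z^12, C_2 ≅ Z^6.

∂_1: C_1 → C_0 maps an edge to its endpoints' difference, ∂[p,q] = q − p.
This gives a 6×12 integer matrix of rank 5; reducing to Smith normal form yields diagonal entries (1,1,1,1,1).

Boundary ∂_2: C_2 → C_1 acts by ∂[p,q,r] = [q,r] − [p,r] + [p,q]. For instance
  ∂[0,1,3] = [1,3] − [0,3] + [0,1],
  ∂[1,3,5] = [3,5] − [1,5] + [1,3].
The resulting 12×6 matrix has rank 6, and its Smith normal form has invariant factors (1,1,1,1,1,1).

Reading off H_k = ker ∂_k / im ∂_{k+1}:

  H_0: rank C_0 − rank ∂_1 = 6 − 5 = 1, and the invariant factors of ∂_1 are all 1, so H_0 = Z.
  H_1: rank ker ∂_1 − rank ∂_2 = (12 − 5) − 6 = 1, and the invariant factors of ∂_2 are all 1, so H_1 = Z.
  H_2: rank ker ∂_2 − rank ∂_3 = (6 − 6) − 0 = 0, and there is no ∂_3, so H_2 = 0.

H_0 = Z,  H_1 = Z,  H_2 = 0.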